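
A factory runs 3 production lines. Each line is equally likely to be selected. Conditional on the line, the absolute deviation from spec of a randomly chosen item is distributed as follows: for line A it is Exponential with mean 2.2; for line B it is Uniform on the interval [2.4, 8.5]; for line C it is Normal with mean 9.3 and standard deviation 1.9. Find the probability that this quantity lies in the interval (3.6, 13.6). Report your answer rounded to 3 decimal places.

0.661

Conditional on each line, P(3.6 < X < 13.6): A: 0.19262; B: 0.803279; C: 0.986837.
By total probability, P(3.6 < X < 13.6) = 0.333333·0.19262 + 0.333333·0.803279 + 0.333333·0.986837 = 0.660912.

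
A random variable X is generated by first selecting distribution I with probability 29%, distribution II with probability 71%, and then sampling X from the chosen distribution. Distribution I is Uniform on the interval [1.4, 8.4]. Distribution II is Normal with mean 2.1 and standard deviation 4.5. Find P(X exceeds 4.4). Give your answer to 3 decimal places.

0.382

Conditional on each component, P(X > 4.4): I: 0.571429; II: 0.304637.
By total probability, P(X > 4.4) = 0.29·0.571429 + 0.71·0.304637 = 0.382006.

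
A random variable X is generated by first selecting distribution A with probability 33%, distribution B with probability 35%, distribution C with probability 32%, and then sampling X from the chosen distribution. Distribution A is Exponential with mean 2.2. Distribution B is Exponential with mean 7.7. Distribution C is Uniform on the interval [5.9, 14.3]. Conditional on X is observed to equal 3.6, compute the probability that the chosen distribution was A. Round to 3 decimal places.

0.506

Likelihoods f(3.6 | ·): A: 0.088494; B: 0.0813697; C: 0.
Posterior ∝ prior × likelihood. Numerator for A: 0.33·0.088494 = 0.029203.
Normalizing constant: 0.33·0.088494 + 0.35·0.0813697 + 0.32·0 = 0.0576824.
P(A | observation) = 0.029203 / 0.0576824 = 0.506272.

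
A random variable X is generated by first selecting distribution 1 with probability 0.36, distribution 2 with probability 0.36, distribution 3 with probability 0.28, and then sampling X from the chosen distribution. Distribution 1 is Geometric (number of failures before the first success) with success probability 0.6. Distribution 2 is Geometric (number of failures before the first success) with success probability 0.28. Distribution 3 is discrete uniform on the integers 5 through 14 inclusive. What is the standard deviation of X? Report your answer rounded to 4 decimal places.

4.3807

Per component, 1: μ=0.666667, E[X²]=1.55556; 2: μ=2.57143, E[X²]=15.7959; 3: μ=9.5, E[X²]=98.5.
E[X] = 0.36·0.666667 + 0.36·2.57143 + 0.28·9.5 = 3.82571.
E[X²] = 0.36·1.55556 + 0.36·15.7959 + 0.28·98.5 = 33.8265.
Var(X) = E[X²] − (E[X])² = 33.8265 − 14.6361 = 19.1904.
SD(X) = √19.1904 = 4.38069.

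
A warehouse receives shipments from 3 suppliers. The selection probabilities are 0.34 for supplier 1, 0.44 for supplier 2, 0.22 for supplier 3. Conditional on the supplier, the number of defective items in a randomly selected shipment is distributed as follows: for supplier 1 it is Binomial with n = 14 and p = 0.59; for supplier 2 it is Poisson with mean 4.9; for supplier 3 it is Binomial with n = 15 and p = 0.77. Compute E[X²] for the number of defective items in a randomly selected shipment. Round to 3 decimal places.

67.002

For each component E[X²] = Var + (mean)², giving 1: 71.6142; 2: 28.91; 3: 136.059.
Overall E[X²] = 0.34·71.6142 + 0.44·28.91 + 0.22·136.059 = 67.0022.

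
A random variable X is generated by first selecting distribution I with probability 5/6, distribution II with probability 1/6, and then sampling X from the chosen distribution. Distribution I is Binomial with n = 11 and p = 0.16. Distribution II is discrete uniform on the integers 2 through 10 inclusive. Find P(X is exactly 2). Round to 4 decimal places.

0.2628

Conditional on each component, P(X = 2): I: 0.293168; II: 0.111111.
By total probability, P(X = 2) = 0.833333·0.293168 + 0.166667·0.111111 = 0.262825.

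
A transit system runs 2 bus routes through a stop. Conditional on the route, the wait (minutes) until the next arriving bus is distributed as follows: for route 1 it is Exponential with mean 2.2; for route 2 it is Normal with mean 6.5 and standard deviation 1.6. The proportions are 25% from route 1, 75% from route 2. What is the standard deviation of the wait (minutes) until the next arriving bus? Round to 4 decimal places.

2.5684

Per component, 1: μ=2.2, E[X²]=9.68; 2: μ=6.5, E[X²]=44.81.
E[X] = 0.25·2.2 + 0.75·6.5 = 5.425.
E[X²] = 0.25·9.68 + 0.75·44.81 = 36.0275.
Var(X) = E[X²] − (E[X])² = 36.0275 − 29.4306 = 6.59688.
SD(X) = √6.59688 = 2.56844.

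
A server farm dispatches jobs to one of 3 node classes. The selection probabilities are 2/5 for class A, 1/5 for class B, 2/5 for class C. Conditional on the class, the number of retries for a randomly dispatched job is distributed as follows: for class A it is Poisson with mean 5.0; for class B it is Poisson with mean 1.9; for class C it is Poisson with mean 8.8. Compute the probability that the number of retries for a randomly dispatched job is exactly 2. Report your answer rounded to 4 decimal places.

Conditional on each class, P(X = 2): A: 0.0842243; B: 0.269971; C: 0.00583638.
By total probability, P(X = 2) = 0.4·0.0842243 + 0.2·0.269971 + 0.4·0.00583638 = 0.0900186.

0.0900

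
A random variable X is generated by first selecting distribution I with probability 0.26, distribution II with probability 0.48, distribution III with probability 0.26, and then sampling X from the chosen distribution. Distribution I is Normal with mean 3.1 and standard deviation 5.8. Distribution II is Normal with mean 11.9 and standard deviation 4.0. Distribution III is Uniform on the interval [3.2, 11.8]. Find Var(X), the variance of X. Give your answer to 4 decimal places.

31.4182

Per component, I: μ=3.1, E[X²]=43.25; II: μ=11.9, E[X²]=157.61; III: μ=7.5, E[X²]=62.4133.
E[X] = 0.26·3.1 + 0.48·11.9 + 0.26·7.5 = 8.468.
E[X²] = 0.26·43.25 + 0.48·157.61 + 0.26·62.4133 = 103.125.
Var(X) = E[X²] − (E[X])² = 103.125 − 71.707 = 31.4182.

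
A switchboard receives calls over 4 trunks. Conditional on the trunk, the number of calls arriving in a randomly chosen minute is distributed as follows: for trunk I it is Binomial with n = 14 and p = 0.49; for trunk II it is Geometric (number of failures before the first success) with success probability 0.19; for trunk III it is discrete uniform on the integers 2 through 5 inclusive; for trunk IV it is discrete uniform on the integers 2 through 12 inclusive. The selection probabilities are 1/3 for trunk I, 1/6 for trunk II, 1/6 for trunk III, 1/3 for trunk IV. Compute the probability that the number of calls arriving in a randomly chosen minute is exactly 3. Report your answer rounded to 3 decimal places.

Conditional on each trunk, P(X = 3): I: 0.0259993; II: 0.100974; III: 0.25; IV: 0.0909091.
By total probability, P(X = 3) = 0.333333·0.0259993 + 0.166667·0.100974 + 0.166667·0.25 + 0.333333·0.0909091 = 0.0974651.

0.097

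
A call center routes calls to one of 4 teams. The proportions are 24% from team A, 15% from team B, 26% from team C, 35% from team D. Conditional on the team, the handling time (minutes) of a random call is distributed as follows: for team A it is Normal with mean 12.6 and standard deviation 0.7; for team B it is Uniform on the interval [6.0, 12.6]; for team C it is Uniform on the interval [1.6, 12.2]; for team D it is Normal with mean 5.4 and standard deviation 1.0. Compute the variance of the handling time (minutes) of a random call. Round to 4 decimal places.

Per component, A: μ=12.6, E[X²]=159.25; B: μ=9.3, E[X²]=90.12; C: μ=6.9, E[X²]=56.9733; D: μ=5.4, E[X²]=30.16.
E[X] = 0.24·12.6 + 0.15·9.3 + 0.26·6.9 + 0.35·5.4 = 8.103.
E[X²] = 0.24·159.25 + 0.15·90.12 + 0.26·56.9733 + 0.35·30.16 = 77.1071.
Var(X) = E[X²] − (E[X])² = 77.1071 − 65.6586 = 11.4485.

11.4485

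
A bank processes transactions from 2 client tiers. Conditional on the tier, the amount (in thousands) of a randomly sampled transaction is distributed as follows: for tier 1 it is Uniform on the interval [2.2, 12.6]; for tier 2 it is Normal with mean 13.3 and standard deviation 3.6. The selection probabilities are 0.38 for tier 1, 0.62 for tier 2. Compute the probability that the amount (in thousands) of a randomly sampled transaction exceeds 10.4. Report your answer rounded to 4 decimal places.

0.5700

Conditional on each tier, P(X > 10.4): 1: 0.211538; 2: 0.78975.
By total probability, P(X > 10.4) = 0.38·0.211538 + 0.62·0.78975 = 0.57003.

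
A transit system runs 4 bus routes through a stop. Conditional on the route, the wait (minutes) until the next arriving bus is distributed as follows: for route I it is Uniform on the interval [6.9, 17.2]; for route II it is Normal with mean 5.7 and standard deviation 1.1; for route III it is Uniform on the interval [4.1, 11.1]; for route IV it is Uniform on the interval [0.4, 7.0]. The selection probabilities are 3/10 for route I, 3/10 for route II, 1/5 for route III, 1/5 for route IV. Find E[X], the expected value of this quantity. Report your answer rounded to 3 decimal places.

7.585

Component means — I: 12.05; II: 5.7; III: 7.6; IV: 3.7.
E[X] = 0.3·12.05 + 0.3·5.7 + 0.2·7.6 + 0.2·3.7 = 7.585.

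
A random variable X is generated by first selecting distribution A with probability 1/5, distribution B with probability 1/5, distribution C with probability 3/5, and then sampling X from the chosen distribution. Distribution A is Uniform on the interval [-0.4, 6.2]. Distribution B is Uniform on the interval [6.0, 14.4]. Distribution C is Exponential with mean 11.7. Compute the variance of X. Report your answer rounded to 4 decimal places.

95.7304

Per component, A: μ=2.9, E[X²]=12.04; B: μ=10.2, E[X²]=109.92; C: μ=11.7, E[X²]=273.78.
E[X] = 0.2·2.9 + 0.2·10.2 + 0.6·11.7 = 9.64.
E[X²] = 0.2·12.04 + 0.2·109.92 + 0.6·273.78 = 188.66.
Var(X) = E[X²] − (E[X])² = 188.66 − 92.9296 = 95.7304.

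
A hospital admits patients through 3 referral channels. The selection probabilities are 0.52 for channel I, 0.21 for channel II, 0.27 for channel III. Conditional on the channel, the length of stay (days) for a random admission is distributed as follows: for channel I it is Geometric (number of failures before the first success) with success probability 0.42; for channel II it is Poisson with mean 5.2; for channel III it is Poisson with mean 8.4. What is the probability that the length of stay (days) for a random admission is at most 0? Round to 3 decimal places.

0.220

Conditional on each channel, P(X ≤ 0): I: 0.42; II: 0.00551656; III: 0.000224867.
By total probability, P(X ≤ 0) = 0.52·0.42 + 0.21·0.00551656 + 0.27·0.000224867 = 0.219619.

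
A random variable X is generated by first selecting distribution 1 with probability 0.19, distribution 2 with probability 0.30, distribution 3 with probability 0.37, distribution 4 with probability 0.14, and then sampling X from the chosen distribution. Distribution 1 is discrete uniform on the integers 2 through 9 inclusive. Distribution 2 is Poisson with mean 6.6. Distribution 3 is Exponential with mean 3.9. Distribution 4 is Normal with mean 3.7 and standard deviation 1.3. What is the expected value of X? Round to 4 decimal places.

4.9860

Component means — 1: 5.5; 2: 6.6; 3: 3.9; 4: 3.7.
E[X] = 0.19·5.5 + 0.3·6.6 + 0.37·3.9 + 0.14·3.7 = 4.986.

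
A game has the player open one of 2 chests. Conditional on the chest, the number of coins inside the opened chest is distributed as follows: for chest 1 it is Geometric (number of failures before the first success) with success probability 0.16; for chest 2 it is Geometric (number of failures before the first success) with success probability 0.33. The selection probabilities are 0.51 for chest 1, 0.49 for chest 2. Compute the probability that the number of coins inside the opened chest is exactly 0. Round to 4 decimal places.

Conditional on each chest, P(X = 0): 1: 0.16; 2: 0.33.
By total probability, P(X = 0) = 0.51·0.16 + 0.49·0.33 = 0.2433.

0.2433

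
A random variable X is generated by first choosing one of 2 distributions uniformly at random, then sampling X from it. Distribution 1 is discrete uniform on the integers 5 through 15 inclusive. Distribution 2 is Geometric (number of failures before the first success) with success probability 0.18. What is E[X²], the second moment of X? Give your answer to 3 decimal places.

78.031

For each component E[X²] = Var + (mean)², giving 1: 110; 2: 46.0617.
Overall E[X²] = 0.5·110 + 0.5·46.0617 = 78.0309.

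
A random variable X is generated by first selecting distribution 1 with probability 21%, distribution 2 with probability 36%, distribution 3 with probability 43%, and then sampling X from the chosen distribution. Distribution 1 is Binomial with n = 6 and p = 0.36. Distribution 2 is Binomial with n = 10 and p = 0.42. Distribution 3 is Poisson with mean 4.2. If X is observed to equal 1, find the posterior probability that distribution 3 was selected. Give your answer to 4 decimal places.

0.3112

Likelihoods P(X=1 | ·): 1: 0.231928; 2: 0.0311962; 3: 0.0629814.
Posterior ∝ prior × likelihood. Numerator for 3: 0.43·0.0629814 = 0.027082.
Normalizing constant: 0.21·0.231928 + 0.36·0.0311962 + 0.43·0.0629814 = 0.0870176.
P(3 | observation) = 0.027082 / 0.0870176 = 0.311225.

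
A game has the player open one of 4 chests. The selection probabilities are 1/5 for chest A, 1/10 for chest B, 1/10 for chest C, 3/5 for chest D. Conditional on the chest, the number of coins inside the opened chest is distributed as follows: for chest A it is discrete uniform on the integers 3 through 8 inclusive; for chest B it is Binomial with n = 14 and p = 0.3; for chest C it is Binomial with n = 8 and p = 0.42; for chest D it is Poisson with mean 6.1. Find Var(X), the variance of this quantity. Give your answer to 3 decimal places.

Per component, A: μ=5.5, E[X²]=33.1667; B: μ=4.2, E[X²]=20.58; C: μ=3.36, E[X²]=13.2384; D: μ=6.1, E[X²]=43.31.
E[X] = 0.2·5.5 + 0.1·4.2 + 0.1·3.36 + 0.6·6.1 = 5.516.
E[X²] = 0.2·33.1667 + 0.1·20.58 + 0.1·13.2384 + 0.6·43.31 = 36.0012.
Var(X) = E[X²] − (E[X])² = 36.0012 − 30.4263 = 5.57492.

5.575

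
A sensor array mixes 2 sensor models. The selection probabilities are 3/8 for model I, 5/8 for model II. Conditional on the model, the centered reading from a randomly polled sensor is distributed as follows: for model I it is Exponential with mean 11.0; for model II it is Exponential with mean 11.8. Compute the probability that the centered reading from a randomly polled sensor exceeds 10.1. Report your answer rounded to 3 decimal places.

Conditional on each model, P(X > 10.1): I: 0.399244; II: 0.424887.
By total probability, P(X > 10.1) = 0.375·0.399244 + 0.625·0.424887 = 0.415271.

0.415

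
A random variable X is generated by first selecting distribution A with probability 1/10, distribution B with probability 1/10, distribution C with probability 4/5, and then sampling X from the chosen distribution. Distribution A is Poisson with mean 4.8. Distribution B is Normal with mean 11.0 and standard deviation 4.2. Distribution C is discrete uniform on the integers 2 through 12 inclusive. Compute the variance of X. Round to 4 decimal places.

12.2956

Per component, A: μ=4.8, E[X²]=27.84; B: μ=11, E[X²]=138.64; C: μ=7, E[X²]=59.
E[X] = 0.1·4.8 + 0.1·11 + 0.8·7 = 7.18.
E[X²] = 0.1·27.84 + 0.1·138.64 + 0.8·59 = 63.848.
Var(X) = E[X²] − (E[X])² = 63.848 − 51.5524 = 12.2956.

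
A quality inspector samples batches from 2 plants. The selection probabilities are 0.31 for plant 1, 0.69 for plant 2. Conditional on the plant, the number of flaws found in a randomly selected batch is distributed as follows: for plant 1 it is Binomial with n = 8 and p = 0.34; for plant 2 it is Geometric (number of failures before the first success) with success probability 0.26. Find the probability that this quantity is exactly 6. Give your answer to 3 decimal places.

Conditional on each plant, P(X = 6): 1: 0.0188417; 2: 0.0426937.
By total probability, P(X = 6) = 0.31·0.0188417 + 0.69·0.0426937 = 0.0352996.

0.035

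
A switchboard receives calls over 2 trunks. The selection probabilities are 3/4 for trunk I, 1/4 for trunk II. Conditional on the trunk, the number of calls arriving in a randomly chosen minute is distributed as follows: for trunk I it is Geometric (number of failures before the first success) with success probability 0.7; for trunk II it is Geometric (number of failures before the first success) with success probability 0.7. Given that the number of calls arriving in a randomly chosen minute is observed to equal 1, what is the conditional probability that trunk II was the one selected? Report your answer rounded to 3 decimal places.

0.250

Likelihoods P(X=1 | ·): I: 0.21; II: 0.21.
Posterior ∝ prior × likelihood. Numerator for II: 0.25·0.21 = 0.0525.
Normalizing constant: 0.75·0.21 + 0.25·0.21 = 0.21.
P(II | observation) = 0.0525 / 0.21 = 0.25.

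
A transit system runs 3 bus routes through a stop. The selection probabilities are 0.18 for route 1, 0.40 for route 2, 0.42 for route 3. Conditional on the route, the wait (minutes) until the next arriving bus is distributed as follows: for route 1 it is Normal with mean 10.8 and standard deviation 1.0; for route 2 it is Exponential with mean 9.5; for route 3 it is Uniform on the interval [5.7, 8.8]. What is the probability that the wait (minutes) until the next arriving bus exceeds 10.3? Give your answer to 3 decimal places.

0.260

Conditional on each route, P(X > 10.3): 1: 0.691462; 2: 0.338169; 3: 0.
By total probability, P(X > 10.3) = 0.18·0.691462 + 0.4·0.338169 + 0.42·0 = 0.259731.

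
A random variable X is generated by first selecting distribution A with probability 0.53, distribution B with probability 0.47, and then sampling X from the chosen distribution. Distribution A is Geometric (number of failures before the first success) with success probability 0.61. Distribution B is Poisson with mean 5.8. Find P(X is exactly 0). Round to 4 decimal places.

Conditional on each component, P(X = 0): A: 0.61; B: 0.00302755.
By total probability, P(X = 0) = 0.53·0.61 + 0.47·0.00302755 = 0.324723.

0.3247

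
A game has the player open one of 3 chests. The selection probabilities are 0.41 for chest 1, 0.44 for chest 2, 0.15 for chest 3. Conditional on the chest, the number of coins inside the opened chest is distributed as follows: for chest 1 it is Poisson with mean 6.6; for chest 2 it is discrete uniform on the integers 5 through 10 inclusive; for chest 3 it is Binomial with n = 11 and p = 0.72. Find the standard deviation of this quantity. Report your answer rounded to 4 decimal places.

Per component, 1: μ=6.6, E[X²]=50.16; 2: μ=7.5, E[X²]=59.1667; 3: μ=7.92, E[X²]=64.944.
E[X] = 0.41·6.6 + 0.44·7.5 + 0.15·7.92 = 7.194.
E[X²] = 0.41·50.16 + 0.44·59.1667 + 0.15·64.944 = 56.3405.
Var(X) = E[X²] − (E[X])² = 56.3405 − 51.7536 = 4.5869.
SD(X) = √4.5869 = 2.1417.

2.1417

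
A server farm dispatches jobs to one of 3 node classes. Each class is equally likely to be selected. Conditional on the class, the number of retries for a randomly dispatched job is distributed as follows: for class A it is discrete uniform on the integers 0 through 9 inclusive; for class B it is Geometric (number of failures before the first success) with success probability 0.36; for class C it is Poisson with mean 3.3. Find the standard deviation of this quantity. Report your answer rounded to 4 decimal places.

2.5956

Per component, A: μ=4.5, E[X²]=28.5; B: μ=1.77778, E[X²]=8.09877; C: μ=3.3, E[X²]=14.19.
E[X] = 0.333333·4.5 + 0.333333·1.77778 + 0.333333·3.3 = 3.19259.
E[X²] = 0.333333·28.5 + 0.333333·8.09877 + 0.333333·14.19 = 16.9296.
Var(X) = E[X²] − (E[X])² = 16.9296 − 10.1926 = 6.73694.
SD(X) = √6.73694 = 2.59556.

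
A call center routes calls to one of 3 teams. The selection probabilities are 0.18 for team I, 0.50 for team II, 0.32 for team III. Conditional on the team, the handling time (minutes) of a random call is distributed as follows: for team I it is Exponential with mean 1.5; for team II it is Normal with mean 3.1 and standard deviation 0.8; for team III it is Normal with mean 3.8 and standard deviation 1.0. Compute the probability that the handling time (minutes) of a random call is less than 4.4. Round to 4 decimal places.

0.8766

Conditional on each team, P(X < 4.4): I: 0.946781; II: 0.947919; III: 0.725747.
By total probability, P(X < 4.4) = 0.18·0.946781 + 0.5·0.947919 + 0.32·0.725747 = 0.876619.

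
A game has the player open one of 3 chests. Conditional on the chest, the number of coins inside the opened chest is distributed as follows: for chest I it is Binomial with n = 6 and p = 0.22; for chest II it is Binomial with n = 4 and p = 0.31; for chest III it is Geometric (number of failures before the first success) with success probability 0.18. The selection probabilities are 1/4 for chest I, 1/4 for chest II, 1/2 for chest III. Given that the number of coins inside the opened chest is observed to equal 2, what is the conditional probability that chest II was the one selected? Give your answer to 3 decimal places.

Likelihoods P(X=2 | ·): I: 0.268729; II: 0.274519; III: 0.121032.
Posterior ∝ prior × likelihood. Numerator for II: 0.25·0.274519 = 0.0686298.
Normalizing constant: 0.25·0.268729 + 0.25·0.274519 + 0.5·0.121032 = 0.196328.
P(II | observation) = 0.0686298 / 0.196328 = 0.349567.

0.350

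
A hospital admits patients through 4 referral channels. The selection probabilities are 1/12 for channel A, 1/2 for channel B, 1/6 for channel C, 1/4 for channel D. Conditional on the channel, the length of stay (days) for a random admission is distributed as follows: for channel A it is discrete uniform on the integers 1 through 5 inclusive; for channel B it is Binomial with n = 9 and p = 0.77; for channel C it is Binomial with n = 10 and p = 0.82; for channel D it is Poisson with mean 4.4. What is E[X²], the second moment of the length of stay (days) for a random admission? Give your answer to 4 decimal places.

For each component E[X²] = Var + (mean)², giving A: 11; B: 49.6188; C: 68.716; D: 23.76.
Overall E[X²] = 0.0833333·11 + 0.5·49.6188 + 0.166667·68.716 + 0.25·23.76 = 43.1187.

43.1187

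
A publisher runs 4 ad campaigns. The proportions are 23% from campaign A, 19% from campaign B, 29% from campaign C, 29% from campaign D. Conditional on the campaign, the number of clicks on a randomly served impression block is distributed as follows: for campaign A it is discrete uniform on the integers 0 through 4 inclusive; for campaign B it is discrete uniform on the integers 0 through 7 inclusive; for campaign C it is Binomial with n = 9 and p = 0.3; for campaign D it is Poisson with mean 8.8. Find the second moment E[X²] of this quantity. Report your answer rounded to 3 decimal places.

32.377

For each component E[X²] = Var + (mean)², giving A: 6; B: 17.5; C: 9.18; D: 86.24.
Overall E[X²] = 0.23·6 + 0.19·17.5 + 0.29·9.18 + 0.29·86.24 = 32.3768.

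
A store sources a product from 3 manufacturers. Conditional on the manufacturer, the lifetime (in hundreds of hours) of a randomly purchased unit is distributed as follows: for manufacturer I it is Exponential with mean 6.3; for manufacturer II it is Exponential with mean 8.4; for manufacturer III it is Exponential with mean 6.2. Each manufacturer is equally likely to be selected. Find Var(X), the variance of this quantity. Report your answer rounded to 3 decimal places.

50.592

Per component, I: μ=6.3, E[X²]=79.38; II: μ=8.4, E[X²]=141.12; III: μ=6.2, E[X²]=76.88.
E[X] = 0.333333·6.3 + 0.333333·8.4 + 0.333333·6.2 = 6.96667.
E[X²] = 0.333333·79.38 + 0.333333·141.12 + 0.333333·76.88 = 99.1267.
Var(X) = E[X²] − (E[X])² = 99.1267 − 48.5344 = 50.5922.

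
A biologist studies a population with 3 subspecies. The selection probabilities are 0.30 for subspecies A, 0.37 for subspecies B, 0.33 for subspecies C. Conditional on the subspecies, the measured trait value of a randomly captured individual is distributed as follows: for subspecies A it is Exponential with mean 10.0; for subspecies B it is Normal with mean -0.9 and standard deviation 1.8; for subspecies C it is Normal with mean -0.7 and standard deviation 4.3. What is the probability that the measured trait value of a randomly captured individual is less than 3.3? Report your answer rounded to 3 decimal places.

0.723

Conditional on each subspecies, P(X < 3.3): A: 0.281076; B: 0.990185; C: 0.823875.
By total probability, P(X < 3.3) = 0.3·0.281076 + 0.37·0.990185 + 0.33·0.823875 = 0.72257.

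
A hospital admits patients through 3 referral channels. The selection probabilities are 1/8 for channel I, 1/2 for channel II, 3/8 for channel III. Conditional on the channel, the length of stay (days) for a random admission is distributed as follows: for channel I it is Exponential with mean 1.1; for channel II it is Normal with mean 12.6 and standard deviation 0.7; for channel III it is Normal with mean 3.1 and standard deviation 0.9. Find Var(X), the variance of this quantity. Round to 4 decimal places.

Per component, I: μ=1.1, E[X²]=2.42; II: μ=12.6, E[X²]=159.25; III: μ=3.1, E[X²]=10.42.
E[X] = 0.125·1.1 + 0.5·12.6 + 0.375·3.1 = 7.6.
E[X²] = 0.125·2.42 + 0.5·159.25 + 0.375·10.42 = 83.835.
Var(X) = E[X²] − (E[X])² = 83.835 − 57.76 = 26.075.

26.0750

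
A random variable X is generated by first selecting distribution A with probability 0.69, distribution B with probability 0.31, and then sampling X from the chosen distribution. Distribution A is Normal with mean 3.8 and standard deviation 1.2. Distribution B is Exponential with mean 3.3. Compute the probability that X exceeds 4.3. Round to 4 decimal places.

0.3178

Conditional on each component, P(X > 4.3): A: 0.338461; B: 0.271707.
By total probability, P(X > 4.3) = 0.69·0.338461 + 0.31·0.271707 = 0.317767.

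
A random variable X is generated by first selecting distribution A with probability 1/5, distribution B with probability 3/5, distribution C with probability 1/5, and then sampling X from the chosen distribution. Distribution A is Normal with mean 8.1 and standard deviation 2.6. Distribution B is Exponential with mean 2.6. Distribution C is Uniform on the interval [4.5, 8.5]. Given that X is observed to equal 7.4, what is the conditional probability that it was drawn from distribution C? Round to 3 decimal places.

0.538

Likelihoods f(7.4 | ·): A: 0.147978; B: 0.0223335; C: 0.25.
Posterior ∝ prior × likelihood. Numerator for C: 0.2·0.25 = 0.05.
Normalizing constant: 0.2·0.147978 + 0.6·0.0223335 + 0.2·0.25 = 0.0929957.
P(C | observation) = 0.05 / 0.0929957 = 0.537659.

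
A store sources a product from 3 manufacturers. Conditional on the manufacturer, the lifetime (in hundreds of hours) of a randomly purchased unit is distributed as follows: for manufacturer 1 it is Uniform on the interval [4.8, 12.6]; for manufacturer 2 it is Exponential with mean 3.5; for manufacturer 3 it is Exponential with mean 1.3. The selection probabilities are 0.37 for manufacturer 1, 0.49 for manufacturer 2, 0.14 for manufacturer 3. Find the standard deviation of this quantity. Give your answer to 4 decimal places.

Per component, 1: μ=8.7, E[X²]=80.76; 2: μ=3.5, E[X²]=24.5; 3: μ=1.3, E[X²]=3.38.
E[X] = 0.37·8.7 + 0.49·3.5 + 0.14·1.3 = 5.116.
E[X²] = 0.37·80.76 + 0.49·24.5 + 0.14·3.38 = 42.3594.
Var(X) = E[X²] − (E[X])² = 42.3594 − 26.1735 = 16.1859.
SD(X) = √16.1859 = 4.02318.

4.0232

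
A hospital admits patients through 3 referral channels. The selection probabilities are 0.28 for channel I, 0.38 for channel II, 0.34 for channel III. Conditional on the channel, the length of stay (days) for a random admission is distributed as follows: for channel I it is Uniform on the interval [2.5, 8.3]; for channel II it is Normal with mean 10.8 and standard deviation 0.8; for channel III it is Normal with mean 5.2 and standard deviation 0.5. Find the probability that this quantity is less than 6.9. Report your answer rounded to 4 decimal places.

Conditional on each channel, P(X < 6.9): I: 0.758621; II: 5.44042e-07; III: 0.999663.
By total probability, P(X < 6.9) = 0.28·0.758621 + 0.38·5.44042e-07 + 0.34·0.999663 = 0.552299.

0.5523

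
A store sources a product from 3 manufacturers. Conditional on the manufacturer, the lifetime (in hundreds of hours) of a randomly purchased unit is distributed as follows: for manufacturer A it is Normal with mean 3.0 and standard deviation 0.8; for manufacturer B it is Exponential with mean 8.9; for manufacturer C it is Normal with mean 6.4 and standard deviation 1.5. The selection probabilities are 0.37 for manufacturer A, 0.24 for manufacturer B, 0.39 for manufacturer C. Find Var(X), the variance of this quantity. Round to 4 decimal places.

Per component, A: μ=3, E[X²]=9.64; B: μ=8.9, E[X²]=158.42; C: μ=6.4, E[X²]=43.21.
E[X] = 0.37·3 + 0.24·8.9 + 0.39·6.4 = 5.742.
E[X²] = 0.37·9.64 + 0.24·158.42 + 0.39·43.21 = 58.4395.
Var(X) = E[X²] − (E[X])² = 58.4395 − 32.9706 = 25.4689.

25.4689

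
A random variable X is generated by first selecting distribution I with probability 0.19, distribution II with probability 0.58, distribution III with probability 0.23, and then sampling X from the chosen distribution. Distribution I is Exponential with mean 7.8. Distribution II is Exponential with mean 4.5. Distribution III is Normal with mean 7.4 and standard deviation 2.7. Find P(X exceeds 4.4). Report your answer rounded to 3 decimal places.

0.526

Conditional on each component, P(X > 4.4): I: 0.56887; II: 0.376146; III: 0.86674.
By total probability, P(X > 4.4) = 0.19·0.56887 + 0.58·0.376146 + 0.23·0.86674 = 0.5256.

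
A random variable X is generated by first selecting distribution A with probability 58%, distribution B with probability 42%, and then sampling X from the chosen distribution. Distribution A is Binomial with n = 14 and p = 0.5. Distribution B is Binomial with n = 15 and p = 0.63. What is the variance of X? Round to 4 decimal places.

Per component, A: μ=7, E[X²]=52.5; B: μ=9.45, E[X²]=92.799.
E[X] = 0.58·7 + 0.42·9.45 = 8.029.
E[X²] = 0.58·52.5 + 0.42·92.799 = 69.4256.
Var(X) = E[X²] − (E[X])² = 69.4256 − 64.4648 = 4.96074.

4.9607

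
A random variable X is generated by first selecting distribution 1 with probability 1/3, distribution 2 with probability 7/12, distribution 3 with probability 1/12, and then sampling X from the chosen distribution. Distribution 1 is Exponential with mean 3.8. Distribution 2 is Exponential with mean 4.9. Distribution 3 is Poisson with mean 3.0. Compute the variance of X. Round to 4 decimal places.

Per component, 1: μ=3.8, E[X²]=28.88; 2: μ=4.9, E[X²]=48.02; 3: μ=3, E[X²]=12.
E[X] = 0.333333·3.8 + 0.583333·4.9 + 0.0833333·3 = 4.375.
E[X²] = 0.333333·28.88 + 0.583333·48.02 + 0.0833333·12 = 38.6383.
Var(X) = E[X²] − (E[X])² = 38.6383 − 19.1406 = 19.4977.

19.4977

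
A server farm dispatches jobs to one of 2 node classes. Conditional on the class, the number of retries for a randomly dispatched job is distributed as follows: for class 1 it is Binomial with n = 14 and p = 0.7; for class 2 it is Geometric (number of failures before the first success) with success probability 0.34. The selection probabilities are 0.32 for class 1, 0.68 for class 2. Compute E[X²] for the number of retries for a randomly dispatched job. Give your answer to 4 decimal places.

38.1183

For each component E[X²] = Var + (mean)², giving 1: 98.98; 2: 9.47751.
Overall E[X²] = 0.32·98.98 + 0.68·9.47751 = 38.1183.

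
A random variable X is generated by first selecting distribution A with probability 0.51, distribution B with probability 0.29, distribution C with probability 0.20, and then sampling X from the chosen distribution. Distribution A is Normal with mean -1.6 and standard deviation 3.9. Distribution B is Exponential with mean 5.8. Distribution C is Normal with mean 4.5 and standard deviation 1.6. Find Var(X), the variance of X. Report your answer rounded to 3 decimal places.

30.017

Per component, A: μ=-1.6, E[X²]=17.77; B: μ=5.8, E[X²]=67.28; C: μ=4.5, E[X²]=22.81.
E[X] = 0.51·-1.6 + 0.29·5.8 + 0.2·4.5 = 1.766.
E[X²] = 0.51·17.77 + 0.29·67.28 + 0.2·22.81 = 33.1359.
Var(X) = E[X²] − (E[X])² = 33.1359 − 3.11876 = 30.0171.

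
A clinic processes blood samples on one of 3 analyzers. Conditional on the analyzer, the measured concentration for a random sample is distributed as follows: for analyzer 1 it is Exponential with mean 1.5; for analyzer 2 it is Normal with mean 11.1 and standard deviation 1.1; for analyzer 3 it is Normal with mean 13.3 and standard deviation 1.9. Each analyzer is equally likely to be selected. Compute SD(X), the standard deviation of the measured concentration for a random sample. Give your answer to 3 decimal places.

5.348

Per component, 1: μ=1.5, E[X²]=4.5; 2: μ=11.1, E[X²]=124.42; 3: μ=13.3, E[X²]=180.5.
E[X] = 0.333333·1.5 + 0.333333·11.1 + 0.333333·13.3 = 8.63333.
E[X²] = 0.333333·4.5 + 0.333333·124.42 + 0.333333·180.5 = 103.14.
Var(X) = E[X²] − (E[X])² = 103.14 − 74.5344 = 28.6056.
SD(X) = √28.6056 = 5.34842.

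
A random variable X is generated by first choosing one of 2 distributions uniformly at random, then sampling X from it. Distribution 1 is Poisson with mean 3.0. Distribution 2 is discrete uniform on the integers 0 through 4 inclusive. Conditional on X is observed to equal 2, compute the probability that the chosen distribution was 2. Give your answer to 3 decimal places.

Likelihoods P(X=2 | ·): 1: 0.224042; 2: 0.2.
Posterior ∝ prior × likelihood. Numerator for 2: 0.5·0.2 = 0.1.
Normalizing constant: 0.5·0.224042 + 0.5·0.2 = 0.212021.
P(2 | observation) = 0.1 / 0.212021 = 0.471652.

0.472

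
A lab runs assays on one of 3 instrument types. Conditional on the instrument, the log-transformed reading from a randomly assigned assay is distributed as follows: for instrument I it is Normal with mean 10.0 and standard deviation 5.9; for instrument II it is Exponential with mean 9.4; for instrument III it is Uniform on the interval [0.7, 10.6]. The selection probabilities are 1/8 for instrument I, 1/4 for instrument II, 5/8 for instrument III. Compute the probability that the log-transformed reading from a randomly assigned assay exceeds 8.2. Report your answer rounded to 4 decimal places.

0.3335

Conditional on each instrument, P(X > 8.2): I: 0.619849; II: 0.417972; III: 0.242424.
By total probability, P(X > 8.2) = 0.125·0.619849 + 0.25·0.417972 + 0.625·0.242424 = 0.333489.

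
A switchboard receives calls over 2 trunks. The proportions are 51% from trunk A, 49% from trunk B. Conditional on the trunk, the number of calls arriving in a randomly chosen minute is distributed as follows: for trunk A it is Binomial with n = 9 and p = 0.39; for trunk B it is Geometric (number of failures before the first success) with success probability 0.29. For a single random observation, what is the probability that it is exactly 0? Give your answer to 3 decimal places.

0.148

Conditional on each trunk, P(X = 0): A: 0.0116941; B: 0.29.
By total probability, P(X = 0) = 0.51·0.0116941 + 0.49·0.29 = 0.148064.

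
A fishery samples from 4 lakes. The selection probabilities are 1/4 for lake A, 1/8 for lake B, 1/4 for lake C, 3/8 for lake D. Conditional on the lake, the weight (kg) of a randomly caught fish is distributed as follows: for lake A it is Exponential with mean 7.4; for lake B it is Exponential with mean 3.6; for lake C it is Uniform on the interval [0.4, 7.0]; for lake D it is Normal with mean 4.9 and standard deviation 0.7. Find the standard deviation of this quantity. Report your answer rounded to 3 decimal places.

4.302

Per component, A: μ=7.4, E[X²]=109.52; B: μ=3.6, E[X²]=25.92; C: μ=3.7, E[X²]=17.32; D: μ=4.9, E[X²]=24.5.
E[X] = 0.25·7.4 + 0.125·3.6 + 0.25·3.7 + 0.375·4.9 = 5.0625.
E[X²] = 0.25·109.52 + 0.125·25.92 + 0.25·17.32 + 0.375·24.5 = 44.1375.
Var(X) = E[X²] − (E[X])² = 44.1375 − 25.6289 = 18.5086.
SD(X) = √18.5086 = 4.30216.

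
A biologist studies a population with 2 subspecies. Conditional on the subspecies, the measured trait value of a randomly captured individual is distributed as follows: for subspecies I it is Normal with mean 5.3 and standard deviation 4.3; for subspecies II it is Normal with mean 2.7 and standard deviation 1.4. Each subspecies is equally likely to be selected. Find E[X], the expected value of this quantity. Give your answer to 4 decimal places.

4.0000

Component means — I: 5.3; II: 2.7.
E[X] = 0.5·5.3 + 0.5·2.7 = 4.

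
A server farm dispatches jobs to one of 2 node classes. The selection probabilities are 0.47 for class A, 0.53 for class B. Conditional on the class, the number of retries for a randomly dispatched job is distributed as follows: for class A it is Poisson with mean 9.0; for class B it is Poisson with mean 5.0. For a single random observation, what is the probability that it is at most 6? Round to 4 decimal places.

0.5011

Conditional on each class, P(X ≤ 6): A: 0.206781; B: 0.762183.
By total probability, P(X ≤ 6) = 0.47·0.206781 + 0.53·0.762183 = 0.501144.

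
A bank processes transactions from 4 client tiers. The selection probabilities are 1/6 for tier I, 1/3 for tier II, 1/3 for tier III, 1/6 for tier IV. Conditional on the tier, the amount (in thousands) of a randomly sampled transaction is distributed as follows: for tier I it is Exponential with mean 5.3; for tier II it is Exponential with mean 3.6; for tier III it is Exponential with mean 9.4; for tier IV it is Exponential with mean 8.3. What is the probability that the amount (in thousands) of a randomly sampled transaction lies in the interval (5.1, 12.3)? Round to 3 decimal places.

Conditional on each tier, P(5.1 < X < 12.3): I: 0.283827; II: 0.209699; III: 0.31104; IV: 0.313735.
By total probability, P(5.1 < X < 12.3) = 0.166667·0.283827 + 0.333333·0.209699 + 0.333333·0.31104 + 0.166667·0.313735 = 0.273174.

0.273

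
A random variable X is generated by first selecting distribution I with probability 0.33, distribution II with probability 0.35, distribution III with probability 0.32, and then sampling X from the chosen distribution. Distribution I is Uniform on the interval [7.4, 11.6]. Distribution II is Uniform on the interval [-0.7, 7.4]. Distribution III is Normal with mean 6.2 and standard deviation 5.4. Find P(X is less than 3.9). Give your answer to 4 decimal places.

Conditional on each component, P(X < 3.9): I: 0; II: 0.567901; III: 0.335081.
By total probability, P(X < 3.9) = 0.33·0 + 0.35·0.567901 + 0.32·0.335081 = 0.305991.

0.3060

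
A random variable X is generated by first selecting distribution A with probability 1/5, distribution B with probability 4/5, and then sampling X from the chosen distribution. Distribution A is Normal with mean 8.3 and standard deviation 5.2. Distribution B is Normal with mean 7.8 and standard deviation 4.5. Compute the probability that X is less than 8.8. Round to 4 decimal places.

Conditional on each component, P(X < 8.8): A: 0.538301; B: 0.58793.
By total probability, P(X < 8.8) = 0.2·0.538301 + 0.8·0.58793 = 0.578004.

0.5780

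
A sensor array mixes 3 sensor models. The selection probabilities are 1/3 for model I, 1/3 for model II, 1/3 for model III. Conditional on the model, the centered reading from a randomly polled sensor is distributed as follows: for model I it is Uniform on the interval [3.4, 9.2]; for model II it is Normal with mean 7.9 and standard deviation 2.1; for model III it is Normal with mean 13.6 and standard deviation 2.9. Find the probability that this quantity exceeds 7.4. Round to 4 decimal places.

0.6294

Conditional on each model, P(X > 7.4): I: 0.310345; II: 0.594096; III: 0.983739.
By total probability, P(X > 7.4) = 0.333333·0.310345 + 0.333333·0.594096 + 0.333333·0.983739 = 0.629393.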